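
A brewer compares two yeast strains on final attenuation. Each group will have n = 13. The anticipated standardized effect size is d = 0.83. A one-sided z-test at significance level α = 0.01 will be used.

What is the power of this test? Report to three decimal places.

Noncentrality parameter: δ = d·√(n/2) = 0.83 × √(13/2) = 2.1161
Critical value for a one-sided test at α = 0.01: z_α = 2.326.
Power = P(Z > 2.326 − δ) = Φ(-0.210) = 0.4167.

Power ≈ 0.417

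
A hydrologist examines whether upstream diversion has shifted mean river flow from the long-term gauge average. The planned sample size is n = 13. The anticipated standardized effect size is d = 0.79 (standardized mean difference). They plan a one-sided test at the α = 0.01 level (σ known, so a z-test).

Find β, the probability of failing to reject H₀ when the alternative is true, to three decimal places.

β ≈ 0.301

Noncentrality parameter: δ = d·√n = 0.79 × √13 = 2.8484
Critical value for a one-sided test at α = 0.01: z_α = 2.326.
Power = Φ(δ − 2.326) = Φ(0.522) = 0.6992.
Type II error: β = 1 − power = 1 − 0.6992 = 0.3008.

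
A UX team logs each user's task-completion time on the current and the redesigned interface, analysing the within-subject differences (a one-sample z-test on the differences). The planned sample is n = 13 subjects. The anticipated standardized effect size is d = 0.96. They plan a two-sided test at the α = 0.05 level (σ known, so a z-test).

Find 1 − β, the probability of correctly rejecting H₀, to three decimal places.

Power ≈ 0.933

Noncentrality parameter: δ = d·√n = 0.96 × √13 = 3.4613
Critical value for a two-sided test at α = 0.05: z_{α/2} = 1.960.
Power = Φ(δ − 1.960) + Φ(−δ − 1.960) = Φ(1.501) + Φ(-5.421) = 0.9334 + 0.0000 = 0.9334.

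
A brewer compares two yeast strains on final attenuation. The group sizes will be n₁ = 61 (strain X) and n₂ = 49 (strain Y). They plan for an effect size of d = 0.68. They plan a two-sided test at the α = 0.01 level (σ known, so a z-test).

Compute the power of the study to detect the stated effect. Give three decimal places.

Noncentrality parameter: δ = d / √(1/n₁ + 1/n₂) = 0.68 / √(1/61 + 1/49) = 3.5447
Critical value for a two-sided test at α = 0.01: z_{α/2} = 2.576.
Power = Φ(δ − 2.576) + Φ(−δ − 2.576) = Φ(0.969) + Φ(-6.120) = 0.8337 + 0.0000 = 0.8337.

Power ≈ 0.834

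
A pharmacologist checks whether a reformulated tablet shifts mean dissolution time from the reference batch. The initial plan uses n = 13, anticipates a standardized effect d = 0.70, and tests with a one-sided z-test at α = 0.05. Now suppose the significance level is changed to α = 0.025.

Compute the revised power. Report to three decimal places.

δ = d·√n = 0.70 × √13 = 2.5239 (unchanged). New critical value: z_{0.025} = 1.960.
Revised power = P(Z > 1.960 − δ) = Φ(0.564) = 0.7136.

Power ≈ 0.714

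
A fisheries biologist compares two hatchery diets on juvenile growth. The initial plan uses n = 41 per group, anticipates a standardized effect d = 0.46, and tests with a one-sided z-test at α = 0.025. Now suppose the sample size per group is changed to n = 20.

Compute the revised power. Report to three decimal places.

Power ≈ 0.307

With n = 20 per group: δ = d·√(n/2) = 0.46 × √(20/2) = 1.4546. Critical value z_{0.025} = 1.960.
Revised power = P(Z > 1.960 − δ) = Φ(-0.505) = 0.3067.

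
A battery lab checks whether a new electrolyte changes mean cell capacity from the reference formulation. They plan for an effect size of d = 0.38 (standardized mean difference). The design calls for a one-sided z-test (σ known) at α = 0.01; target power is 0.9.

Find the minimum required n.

Set Φ(δ − 2.326) = 0.9; then δ − 2.326 = Φ⁻¹(0.9) = 1.282, giving δ = 3.608.
δ = d·√n ⇒ n = (δ/d)² = (3.608 / 0.38)² = 90.15.
Round up to the next whole unit.

n = 91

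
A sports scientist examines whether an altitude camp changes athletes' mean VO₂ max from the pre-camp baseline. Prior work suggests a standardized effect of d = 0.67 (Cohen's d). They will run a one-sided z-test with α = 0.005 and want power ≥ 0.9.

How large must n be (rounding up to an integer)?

n = 34

For power 0.9 need Φ(δ − z_{0.005}) = 0.9, so δ = z_{0.005} + z_{0.10} = 2.576 + 1.282 = 3.857.
δ = d·√n ⇒ n = (δ/d)² = (3.857 / 0.67)² = 33.15.
Rounding up, n = 34.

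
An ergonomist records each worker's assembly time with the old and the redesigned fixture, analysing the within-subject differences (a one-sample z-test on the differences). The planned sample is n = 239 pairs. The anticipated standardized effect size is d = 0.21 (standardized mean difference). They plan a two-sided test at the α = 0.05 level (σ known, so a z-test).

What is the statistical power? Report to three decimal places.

Noncentrality parameter: δ = d·√n = 0.21 × √239 = 3.2465
Two-sided α = 0.05 → critical value z_{0.025} = 1.960.
Power = Φ(δ − 1.960) + Φ(−δ − 1.960) = Φ(1.287) + Φ(-5.206) = 0.9009 + 0.0000 = 0.9009.

Power ≈ 0.901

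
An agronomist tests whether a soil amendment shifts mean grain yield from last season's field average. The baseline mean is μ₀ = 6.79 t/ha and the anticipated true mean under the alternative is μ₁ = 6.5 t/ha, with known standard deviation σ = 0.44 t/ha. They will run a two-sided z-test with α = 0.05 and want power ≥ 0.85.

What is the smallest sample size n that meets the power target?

Standardized effect: d = |μ₁ − μ₀| / σ = |6.5 − 6.79| / 0.44 = 0.6591
For power 0.85 need Φ(δ − z_{0.025}) = 0.85, so δ = z_{0.025} + z_{0.15} = 1.960 + 1.036 = 2.996.
(The Φ(−δ − z_{α/2}) term is vanishingly small for δ > 0 and is dropped in the standard sample-size formula.)
δ = d·√n ⇒ n = (δ/d)² = (2.996 / 0.6591)² = 20.67.
Round up to the next whole unit.

n = 21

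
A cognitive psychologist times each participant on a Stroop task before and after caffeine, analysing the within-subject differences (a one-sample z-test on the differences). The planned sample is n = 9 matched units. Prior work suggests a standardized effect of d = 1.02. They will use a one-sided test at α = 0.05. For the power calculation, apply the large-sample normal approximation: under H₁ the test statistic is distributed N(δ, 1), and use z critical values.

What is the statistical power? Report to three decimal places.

Noncentrality parameter: δ = d·√n = 1.02 × √9 = 3.0600
Critical value for a one-sided test at α = 0.05: z_α = 1.645.
Power = Φ(δ − 1.645) = Φ(1.415) = 0.9215.

Power ≈ 0.921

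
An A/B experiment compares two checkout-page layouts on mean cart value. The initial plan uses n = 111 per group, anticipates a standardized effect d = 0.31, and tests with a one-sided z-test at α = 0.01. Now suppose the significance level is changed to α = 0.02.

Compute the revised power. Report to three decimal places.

Power ≈ 0.601

δ = d·√(n/2) = 0.31 × √(111/2) = 2.3094 (unchanged). New critical value: z_{0.02} = 2.054.
Revised power = P(Z > 2.054 − δ) = Φ(0.256) = 0.6009.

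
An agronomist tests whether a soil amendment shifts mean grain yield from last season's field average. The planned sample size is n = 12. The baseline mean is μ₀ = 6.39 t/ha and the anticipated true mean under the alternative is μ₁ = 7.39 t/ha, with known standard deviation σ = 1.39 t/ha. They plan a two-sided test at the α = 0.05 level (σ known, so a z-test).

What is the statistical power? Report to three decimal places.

Standardized effect: d = |μ₁ − μ₀| / σ = |7.39 − 6.39| / 1.39 = 0.7194
Noncentrality parameter: δ = d·√n = 0.7194 × √12 = 2.4922
Critical value for a two-sided test at α = 0.05: z_{α/2} = 1.960.
Power = Φ(δ − 1.960) + Φ(−δ − 1.960) = Φ(0.532) + Φ(-4.452) = 0.7027 + 0.0000 = 0.7027.

Power ≈ 0.703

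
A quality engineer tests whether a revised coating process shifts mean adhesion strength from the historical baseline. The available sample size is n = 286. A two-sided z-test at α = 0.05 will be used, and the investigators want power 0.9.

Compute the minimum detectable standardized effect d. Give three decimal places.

Required noncentrality: δ = z_{0.025} + z_{0.10} = 1.960 + 1.282 = 3.242.
(Lower-tail contribution to power is negligible for δ > 0.)
δ = d·√n ⇒ d = δ/√n = 3.242/√286 = 0.1917.

d ≈ 0.192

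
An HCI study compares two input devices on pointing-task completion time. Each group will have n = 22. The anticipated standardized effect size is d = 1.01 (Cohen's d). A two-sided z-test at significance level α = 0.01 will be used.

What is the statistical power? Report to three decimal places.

Noncentrality parameter: δ = d·√(n/2) = 1.01 × √(22/2) = 3.3498
Two-sided α = 0.01 → critical value z_{0.005} = 2.576.
Power = Φ(δ − 2.576) + Φ(−δ − 2.576) = Φ(0.774) + Φ(-5.926) = 0.7805 + 0.0000 = 0.7805.

Power ≈ 0.781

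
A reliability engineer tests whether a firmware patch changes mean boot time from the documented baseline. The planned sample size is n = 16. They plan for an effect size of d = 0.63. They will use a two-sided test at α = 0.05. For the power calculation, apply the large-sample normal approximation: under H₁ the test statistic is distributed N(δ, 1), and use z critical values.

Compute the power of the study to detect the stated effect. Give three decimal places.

Power ≈ 0.712

Noncentrality parameter: δ = d·√n = 0.63 × √16 = 2.5200
Two-sided α = 0.05 → critical value z_{0.025} = 1.960.
Power = Φ(δ − 1.960) + Φ(−δ − 1.960) = Φ(0.560) + Φ(-4.480) = 0.7123 + 0.0000 = 0.7123.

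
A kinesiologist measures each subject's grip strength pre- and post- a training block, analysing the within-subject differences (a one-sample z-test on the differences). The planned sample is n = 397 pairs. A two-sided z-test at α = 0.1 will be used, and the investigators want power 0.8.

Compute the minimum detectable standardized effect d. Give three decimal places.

d ≈ 0.125

Required noncentrality: δ = z_{0.05} + z_{0.20} = 1.645 + 0.842 = 2.486.
(The second rejection-region term Φ(−δ − z_{α/2}) is negligible and dropped.)
δ = d·√n ⇒ d = δ/√n = 2.486/√397 = 0.1248.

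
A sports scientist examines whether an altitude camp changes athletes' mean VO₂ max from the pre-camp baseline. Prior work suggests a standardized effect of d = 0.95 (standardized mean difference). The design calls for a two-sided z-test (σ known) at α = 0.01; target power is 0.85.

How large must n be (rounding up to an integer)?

Set Φ(δ − 2.576) = 0.85; then δ − 2.576 = Φ⁻¹(0.85) = 1.036, giving δ = 3.612.
(For δ > 0 the lower-tail rejection region contributes negligibly to power, so the one-term inversion is standard.)
δ = d·√n ⇒ n = (δ/d)² = (3.612 / 0.95)² = 14.46.
Round up to the next whole unit.

n = 15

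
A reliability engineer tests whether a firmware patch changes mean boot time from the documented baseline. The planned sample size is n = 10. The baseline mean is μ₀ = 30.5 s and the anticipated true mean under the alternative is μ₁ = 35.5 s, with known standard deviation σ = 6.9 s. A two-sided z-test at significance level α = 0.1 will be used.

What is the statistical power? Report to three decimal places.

Standardized effect: d = |μ₁ − μ₀| / σ = |35.5 − 30.5| / 6.9 = 0.7246
Noncentrality parameter: δ = d·√n = 0.7246 × √10 = 2.2915
Critical value for a two-sided test at α = 0.1: z_{α/2} = 1.645.
Power = Φ(δ − 1.645) + Φ(−δ − 1.645) = Φ(0.647) + Φ(-3.936) = 0.7411 + 0.0000 = 0.7411.

Power ≈ 0.741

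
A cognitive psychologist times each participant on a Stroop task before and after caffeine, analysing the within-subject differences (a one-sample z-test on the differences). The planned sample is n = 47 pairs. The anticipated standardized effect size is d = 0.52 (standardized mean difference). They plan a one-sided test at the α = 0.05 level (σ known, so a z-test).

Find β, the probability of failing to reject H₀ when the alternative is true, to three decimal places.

Noncentrality parameter: λ = d·√n = 0.52 × √47 = 3.5649
One-sided α = 0.05 → critical value z_{0.05} = 1.645.
Power = P(Z > 1.645 − λ) = Φ(1.920) = 0.9726.
Type II error: β = 1 − power = 1 − 0.9726 = 0.0274.

β ≈ 0.027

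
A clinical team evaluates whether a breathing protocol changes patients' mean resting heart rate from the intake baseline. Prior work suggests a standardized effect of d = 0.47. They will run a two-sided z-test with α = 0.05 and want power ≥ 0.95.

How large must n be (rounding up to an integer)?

Set Φ(δ − 1.960) = 0.95; then δ − 1.960 = Φ⁻¹(0.95) = 1.645, giving δ = 3.605.
(Ignoring the negligible lower-tail rejection probability gives the usual closed-form inversion.)
δ = d·√n ⇒ n = (δ/d)² = (3.605 / 0.47)² = 58.83.
Rounding up, n = 59.

n = 59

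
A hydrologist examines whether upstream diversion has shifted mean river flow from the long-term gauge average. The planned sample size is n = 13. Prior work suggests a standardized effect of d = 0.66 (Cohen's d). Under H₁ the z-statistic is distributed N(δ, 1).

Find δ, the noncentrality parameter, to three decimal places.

The noncentrality parameter scales effect size by the design's sample-size factor: δ = d·√n = 0.66 × √13 = 2.3797

δ ≈ 2.380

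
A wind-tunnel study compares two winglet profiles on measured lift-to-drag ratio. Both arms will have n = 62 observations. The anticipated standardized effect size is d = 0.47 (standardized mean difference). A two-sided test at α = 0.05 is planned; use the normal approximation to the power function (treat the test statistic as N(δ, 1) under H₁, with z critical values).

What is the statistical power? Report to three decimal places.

Power ≈ 0.744

Noncentrality parameter: δ = d·√(n/2) = 0.47 × √(62/2) = 2.6168
Two-sided α = 0.05 → critical value z_{0.025} = 1.960.
Power = Φ(δ − 1.960) + Φ(−δ − 1.960) = Φ(0.657) + Φ(-4.577) = 0.7444 + 0.0000 = 0.7444.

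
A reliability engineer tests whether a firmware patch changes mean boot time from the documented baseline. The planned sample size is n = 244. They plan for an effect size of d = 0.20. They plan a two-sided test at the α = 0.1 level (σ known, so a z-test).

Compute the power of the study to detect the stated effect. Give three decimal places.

Noncentrality parameter: δ = d·√n = 0.20 × √244 = 3.1241
Two-sided α = 0.1 → critical value z_{0.05} = 1.645.
Power = Φ(δ − 1.645) + Φ(−δ − 1.645) = Φ(1.479) + Φ(-4.769) = 0.9305 + 0.0000 = 0.9305.

Power ≈ 0.930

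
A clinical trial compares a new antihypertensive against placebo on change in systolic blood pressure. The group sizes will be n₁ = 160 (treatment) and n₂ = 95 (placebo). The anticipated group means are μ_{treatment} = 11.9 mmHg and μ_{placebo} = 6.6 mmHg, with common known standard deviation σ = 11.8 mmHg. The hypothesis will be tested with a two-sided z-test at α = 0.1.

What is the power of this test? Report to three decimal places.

Standardized effect: d = |μ_{treatment} − μ_{placebo}| / σ = |11.9 − 6.6| / 11.8 = 0.4492
Noncentrality parameter: δ = d / √(1/n₁ + 1/n₂) = 0.4492 / √(1/160 + 1/95) = 3.4677
Critical value for a two-sided test at α = 0.1: z_{α/2} = 1.645.
Power = Φ(δ − 1.645) + Φ(−δ − 1.645) = Φ(1.823) + Φ(-5.113) = 0.9658 + 0.0000 = 0.9658.

Power ≈ 0.966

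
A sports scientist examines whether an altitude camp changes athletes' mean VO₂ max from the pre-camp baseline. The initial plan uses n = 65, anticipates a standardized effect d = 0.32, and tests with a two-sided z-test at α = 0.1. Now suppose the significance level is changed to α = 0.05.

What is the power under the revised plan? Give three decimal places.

Power ≈ 0.732

δ = d·√n = 0.32 × √65 = 2.5799 (unchanged). New critical value: z_{0.025} = 1.960.
Revised power = Φ(δ − 1.960) + Φ(−δ − 1.960) = Φ(0.620) + Φ(-4.540) = 0.7324 + 0.0000 = 0.7324.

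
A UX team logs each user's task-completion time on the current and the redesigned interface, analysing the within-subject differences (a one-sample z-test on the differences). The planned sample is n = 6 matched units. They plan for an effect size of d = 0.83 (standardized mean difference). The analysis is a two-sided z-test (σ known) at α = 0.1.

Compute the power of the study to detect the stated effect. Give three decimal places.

Power ≈ 0.651

Noncentrality parameter: δ = d·√n = 0.83 × √6 = 2.0331
Critical value for a two-sided test at α = 0.1: z_{α/2} = 1.645.
Power = Φ(δ − 1.645) + Φ(−δ − 1.645) = Φ(0.388) + Φ(-3.678) = 0.6511 + 0.0001 = 0.6512.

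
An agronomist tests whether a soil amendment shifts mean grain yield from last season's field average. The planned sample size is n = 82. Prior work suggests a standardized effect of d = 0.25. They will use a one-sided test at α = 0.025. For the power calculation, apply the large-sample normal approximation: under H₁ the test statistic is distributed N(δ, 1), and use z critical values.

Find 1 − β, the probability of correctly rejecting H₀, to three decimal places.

Power ≈ 0.619

Noncentrality parameter: δ = d·√n = 0.25 × √82 = 2.2638
One-sided α = 0.025 → critical value z_{0.025} = 1.960.
Power = Φ(δ − 1.960) = Φ(0.304) = 0.6194.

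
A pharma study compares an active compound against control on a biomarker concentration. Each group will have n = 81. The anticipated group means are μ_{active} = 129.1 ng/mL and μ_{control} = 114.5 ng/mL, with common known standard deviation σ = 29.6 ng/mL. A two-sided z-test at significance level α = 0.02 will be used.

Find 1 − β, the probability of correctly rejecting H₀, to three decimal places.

Standardized effect: d = |μ_{active} − μ_{control}| / σ = |129.1 − 114.5| / 29.6 = 0.4932
Noncentrality parameter: δ = d·√(n/2) = 0.4932 × √(81/2) = 3.1390
Critical value for a two-sided test at α = 0.02: z_{α/2} = 2.326.
Power = Φ(δ − 2.326) + Φ(−δ − 2.326) = Φ(0.813) + Φ(-5.465) = 0.7918 + 0.0000 = 0.7918.

Power ≈ 0.792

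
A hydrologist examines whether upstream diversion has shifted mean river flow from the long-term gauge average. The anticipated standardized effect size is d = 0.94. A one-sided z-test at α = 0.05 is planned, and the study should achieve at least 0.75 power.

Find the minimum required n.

For power 0.75 need Φ(δ − z_{0.05}) = 0.75, so δ = z_{0.05} + z_{0.25} = 1.645 + 0.674 = 2.319.
δ = d·√n ⇒ n = (δ/d)² = (2.319 / 0.94)² = 6.09.
Round up to the next whole unit.

n = 7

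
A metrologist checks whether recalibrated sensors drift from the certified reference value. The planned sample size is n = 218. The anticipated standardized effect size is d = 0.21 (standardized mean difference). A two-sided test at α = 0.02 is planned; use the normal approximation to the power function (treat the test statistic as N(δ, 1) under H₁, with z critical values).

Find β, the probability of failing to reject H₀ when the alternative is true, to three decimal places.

β ≈ 0.219

Noncentrality parameter: δ = d·√n = 0.21 × √218 = 3.1006
Two-sided α = 0.02 → critical value z_{0.01} = 2.326.
Power = Φ(δ − 2.326) + Φ(−δ − 2.326) = Φ(0.774) + Φ(-5.427) = 0.7806 + 0.0000 = 0.7806.
Type II error: β = 1 − power = 1 − 0.7806 = 0.2194.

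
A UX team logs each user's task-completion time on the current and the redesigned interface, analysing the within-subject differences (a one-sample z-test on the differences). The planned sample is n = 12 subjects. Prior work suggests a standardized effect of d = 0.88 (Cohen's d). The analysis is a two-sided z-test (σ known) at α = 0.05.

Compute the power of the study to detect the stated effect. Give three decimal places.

Noncentrality parameter: λ = d·√n = 0.88 × √12 = 3.0484
Two-sided α = 0.05 → critical value z_{0.025} = 1.960.
Power = Φ(λ − 1.960) + Φ(−λ − 1.960) = Φ(1.088) + Φ(-5.008) = 0.8618 + 0.0000 = 0.8618.

Power ≈ 0.862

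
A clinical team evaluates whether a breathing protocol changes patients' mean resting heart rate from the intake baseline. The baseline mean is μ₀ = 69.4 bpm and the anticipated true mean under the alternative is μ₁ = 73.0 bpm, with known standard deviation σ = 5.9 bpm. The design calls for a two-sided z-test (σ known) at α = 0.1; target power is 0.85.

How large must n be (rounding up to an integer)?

Standardized effect: d = |μ₁ − μ₀| / σ = |73.0 − 69.4| / 5.9 = 0.6102
For power 0.85 need Φ(δ − z_{0.05}) = 0.85, so δ = z_{0.05} + z_{0.15} = 1.645 + 1.036 = 2.681.
(For δ > 0 the lower-tail rejection region contributes negligibly to power, so the one-term inversion is standard.)
δ = d·√n ⇒ n = (δ/d)² = (2.681 / 0.6102)² = 19.31.
Rounding up, n = 20.

n = 20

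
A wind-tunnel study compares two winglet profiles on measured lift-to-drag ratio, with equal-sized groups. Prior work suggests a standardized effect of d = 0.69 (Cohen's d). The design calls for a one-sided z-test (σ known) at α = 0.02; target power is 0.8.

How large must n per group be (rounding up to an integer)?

n = 36 per group

For power 0.8 need Φ(δ − z_{0.02}) = 0.8, so δ = z_{0.02} + z_{0.20} = 2.054 + 0.842 = 2.895.
δ = d·√(n/2) ⇒ n = 2(δ/d)² = 2 × (2.895 / 0.69)² = 35.22.
Rounding up, n = 36 per group.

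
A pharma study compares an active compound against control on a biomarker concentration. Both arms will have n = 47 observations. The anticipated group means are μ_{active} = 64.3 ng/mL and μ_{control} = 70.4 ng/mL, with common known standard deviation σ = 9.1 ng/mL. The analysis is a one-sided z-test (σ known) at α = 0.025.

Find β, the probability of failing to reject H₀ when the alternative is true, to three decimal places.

Standardized effect: d = |μ_{active} − μ_{control}| / σ = |64.3 − 70.4| / 9.1 = 0.6703
Noncentrality parameter: δ = d·√(n/2) = 0.6703 × √(47/2) = 3.2495
One-sided α = 0.025 → critical value z_{0.025} = 1.960.
Power = P(Z > 1.960 − δ) = Φ(1.290) = 0.9014.
Type II error: β = 1 − power = 1 − 0.9014 = 0.0986.

β ≈ 0.099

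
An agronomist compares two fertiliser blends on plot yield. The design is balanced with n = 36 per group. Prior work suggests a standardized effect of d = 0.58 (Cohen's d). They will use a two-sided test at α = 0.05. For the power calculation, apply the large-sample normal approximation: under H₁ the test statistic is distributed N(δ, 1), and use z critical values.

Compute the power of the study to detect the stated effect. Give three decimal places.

Power ≈ 0.692

Noncentrality parameter: λ = d·√(n/2) = 0.58 × √(36/2) = 2.4607
Two-sided α = 0.05 → critical value z_{0.025} = 1.960.
Power = Φ(λ − 1.960) + Φ(−λ − 1.960) = Φ(0.501) + Φ(-4.421) = 0.6917 + 0.0000 = 0.6917.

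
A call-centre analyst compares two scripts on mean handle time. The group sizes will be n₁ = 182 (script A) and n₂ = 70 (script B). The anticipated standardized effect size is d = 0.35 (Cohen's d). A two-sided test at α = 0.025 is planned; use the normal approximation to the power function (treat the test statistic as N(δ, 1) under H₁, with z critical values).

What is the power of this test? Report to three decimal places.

Noncentrality parameter: δ = d / √(1/n₁ + 1/n₂) = 0.35 / √(1/182 + 1/70) = 2.4886
Critical value for a two-sided test at α = 0.025: z_{α/2} = 2.241.
Power = Φ(δ − 2.241) + Φ(−δ − 2.241) = Φ(0.247) + Φ(-4.730) = 0.5976 + 0.0000 = 0.5976.

Power ≈ 0.598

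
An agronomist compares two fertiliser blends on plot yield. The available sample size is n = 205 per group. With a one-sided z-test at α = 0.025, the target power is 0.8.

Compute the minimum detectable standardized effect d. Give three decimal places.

d ≈ 0.277

Need Φ(δ − 1.960) = 0.8, so δ = 1.960 + 0.842 = 2.802.
δ = d·√(n/2) ⇒ d = δ/√(n/2) = 2.802/√(205/2) = 0.2767.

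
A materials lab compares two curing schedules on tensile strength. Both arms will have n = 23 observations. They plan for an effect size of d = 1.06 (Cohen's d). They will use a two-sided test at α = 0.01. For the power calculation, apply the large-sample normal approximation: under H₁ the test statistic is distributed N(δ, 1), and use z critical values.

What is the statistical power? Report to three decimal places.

Noncentrality parameter: δ = d·√(n/2) = 1.06 × √(23/2) = 3.5946
Two-sided α = 0.01 → critical value z_{0.005} = 2.576.
Power = Φ(δ − 2.576) + Φ(−δ − 2.576) = Φ(1.019) + Φ(-6.170) = 0.8459 + 0.0000 = 0.8459.

Power ≈ 0.846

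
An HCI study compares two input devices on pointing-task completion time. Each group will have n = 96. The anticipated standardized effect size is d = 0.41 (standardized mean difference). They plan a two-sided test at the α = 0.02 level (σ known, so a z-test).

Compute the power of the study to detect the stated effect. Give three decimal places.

Noncentrality parameter: δ = d·√(n/2) = 0.41 × √(96/2) = 2.8406
Two-sided α = 0.02 → critical value z_{0.01} = 2.326.
Power = Φ(δ − 2.326) + Φ(−δ − 2.326) = Φ(0.514) + Φ(-5.167) = 0.6964 + 0.0000 = 0.6964.

Power ≈ 0.696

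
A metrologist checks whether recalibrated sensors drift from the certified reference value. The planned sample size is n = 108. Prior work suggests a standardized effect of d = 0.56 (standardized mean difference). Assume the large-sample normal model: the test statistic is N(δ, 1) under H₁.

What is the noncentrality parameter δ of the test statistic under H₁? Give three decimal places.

The noncentrality parameter scales effect size by the design's sample-size factor: δ = d·√n = 0.56 × √108 = 5.8197

δ ≈ 5.820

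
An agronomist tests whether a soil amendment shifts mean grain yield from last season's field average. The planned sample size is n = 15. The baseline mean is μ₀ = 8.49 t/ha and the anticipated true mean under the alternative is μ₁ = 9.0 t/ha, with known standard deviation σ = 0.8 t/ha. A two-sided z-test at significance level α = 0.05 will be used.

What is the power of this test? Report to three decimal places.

Power ≈ 0.695

Standardized effect: d = |μ₁ − μ₀| / σ = |9.0 − 8.49| / 0.8 = 0.6375
Noncentrality parameter: δ = d·√n = 0.6375 × √15 = 2.4690
Two-sided α = 0.05 → critical value z_{0.025} = 1.960.
Power = Φ(δ − 1.960) + Φ(−δ − 1.960) = Φ(0.509) + Φ(-4.429) = 0.6946 + 0.0000 = 0.6947.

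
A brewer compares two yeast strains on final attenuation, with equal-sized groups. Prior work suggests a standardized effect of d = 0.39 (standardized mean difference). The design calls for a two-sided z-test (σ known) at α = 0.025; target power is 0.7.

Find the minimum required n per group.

n = 101 per group

For power 0.7 need Φ(δ − z_{0.0125}) = 0.7, so δ = z_{0.0125} + z_{0.30} = 2.241 + 0.524 = 2.766.
(Ignoring the negligible lower-tail rejection probability gives the usual closed-form inversion.)
δ = d·√(n/2) ⇒ n = 2(δ/d)² = 2 × (2.766 / 0.39)² = 100.59.
Rounding up, n = 101 per group.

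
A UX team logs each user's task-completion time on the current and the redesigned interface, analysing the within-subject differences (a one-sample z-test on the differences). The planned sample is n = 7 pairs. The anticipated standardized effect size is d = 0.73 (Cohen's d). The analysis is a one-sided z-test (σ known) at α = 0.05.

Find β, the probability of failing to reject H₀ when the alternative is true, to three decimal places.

β ≈ 0.387

Noncentrality parameter: δ = d·√n = 0.73 × √7 = 1.9314
Critical value for a one-sided test at α = 0.05: z_α = 1.645.
Power = Φ(δ − 1.645) = Φ(0.287) = 0.6128.
Type II error: β = 1 − power = 1 − 0.6128 = 0.3872.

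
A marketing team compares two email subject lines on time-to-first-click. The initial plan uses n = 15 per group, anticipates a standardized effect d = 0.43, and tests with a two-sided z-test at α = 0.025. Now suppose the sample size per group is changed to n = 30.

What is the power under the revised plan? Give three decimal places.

Power ≈ 0.282

With n = 30 per group: δ = d·√(n/2) = 0.43 × √(30/2) = 1.6654. Critical value z_{0.0125} = 2.241.
Revised power = Φ(δ − 2.241) + Φ(−δ − 2.241) = Φ(-0.576) + Φ(-3.907) = 0.2823 + 0.0000 = 0.2823.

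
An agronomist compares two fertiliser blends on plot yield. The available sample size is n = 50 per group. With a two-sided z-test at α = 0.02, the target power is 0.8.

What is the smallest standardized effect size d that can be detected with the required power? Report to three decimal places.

Need Φ(δ − 2.326) = 0.8, so δ = 2.326 + 0.842 = 3.168.
(The second rejection-region term Φ(−δ − z_{α/2}) is negligible and dropped.)
δ = d·√(n/2) ⇒ d = δ/√(n/2) = 3.168/√(50/2) = 0.6336.

d ≈ 0.634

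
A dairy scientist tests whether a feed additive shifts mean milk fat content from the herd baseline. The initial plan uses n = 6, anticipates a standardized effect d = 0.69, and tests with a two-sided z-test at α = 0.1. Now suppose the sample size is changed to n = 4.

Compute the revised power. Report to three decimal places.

Power ≈ 0.397

With n = 4: δ = d·√n = 0.69 × √4 = 1.3800. Critical value z_{0.05} = 1.645.
Revised power = Φ(δ − 1.645) + Φ(−δ − 1.645) = Φ(-0.265) + Φ(-3.025) = 0.3956 + 0.0012 = 0.3968.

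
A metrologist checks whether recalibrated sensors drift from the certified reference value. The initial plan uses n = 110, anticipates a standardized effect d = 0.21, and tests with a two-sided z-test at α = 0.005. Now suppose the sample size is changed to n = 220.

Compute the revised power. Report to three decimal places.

Power ≈ 0.621

With n = 220: δ = d·√n = 0.21 × √220 = 3.1148. Critical value z_{0.0025} = 2.807.
Revised power = Φ(δ − 2.807) + Φ(−δ − 2.807) = Φ(0.308) + Φ(-5.922) = 0.6209 + 0.0000 = 0.6209.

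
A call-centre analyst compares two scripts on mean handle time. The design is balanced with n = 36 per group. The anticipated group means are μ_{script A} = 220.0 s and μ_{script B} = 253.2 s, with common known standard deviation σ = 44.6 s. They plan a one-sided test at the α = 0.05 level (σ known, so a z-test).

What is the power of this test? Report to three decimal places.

Power ≈ 0.935

Standardized effect: d = |μ_{script A} − μ_{script B}| / σ = |220.0 − 253.2| / 44.6 = 0.7444
Noncentrality parameter: δ = d·√(n/2) = 0.7444 × √(36/2) = 3.1582
Critical value for a one-sided test at α = 0.05: z_α = 1.645.
Power = Φ(δ − 1.645) = Φ(1.513) = 0.9349.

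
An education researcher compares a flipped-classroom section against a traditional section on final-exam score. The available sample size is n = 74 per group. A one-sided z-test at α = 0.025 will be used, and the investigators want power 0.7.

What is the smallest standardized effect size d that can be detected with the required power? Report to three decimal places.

Required noncentrality: δ = z_{0.025} + z_{0.30} = 1.960 + 0.524 = 2.484.
δ = d·√(n/2) ⇒ d = δ/√(n/2) = 2.484/√(74/2) = 0.4084.

d ≈ 0.408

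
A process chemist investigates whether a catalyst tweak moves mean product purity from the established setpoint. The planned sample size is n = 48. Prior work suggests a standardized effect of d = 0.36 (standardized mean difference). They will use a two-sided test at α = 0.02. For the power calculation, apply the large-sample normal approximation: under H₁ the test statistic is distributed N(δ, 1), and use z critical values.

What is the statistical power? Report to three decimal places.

Noncentrality parameter: δ = d·√n = 0.36 × √48 = 2.4942
Critical value for a two-sided test at α = 0.02: z_{α/2} = 2.326.
Power = Φ(δ − 2.326) + Φ(−δ − 2.326) = Φ(0.168) + Φ(-4.821) = 0.5666 + 0.0000 = 0.5666.

Power ≈ 0.567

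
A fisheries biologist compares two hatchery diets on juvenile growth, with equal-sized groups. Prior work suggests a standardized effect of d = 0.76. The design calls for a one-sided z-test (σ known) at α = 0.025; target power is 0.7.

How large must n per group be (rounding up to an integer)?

Set Φ(δ − 1.960) = 0.7; then δ − 1.960 = Φ⁻¹(0.7) = 0.524, giving δ = 2.484.
δ = d·√(n/2) ⇒ n = 2(δ/d)² = 2 × (2.484 / 0.76)² = 21.37.
Rounding up, n = 22 per group.

n = 22 per group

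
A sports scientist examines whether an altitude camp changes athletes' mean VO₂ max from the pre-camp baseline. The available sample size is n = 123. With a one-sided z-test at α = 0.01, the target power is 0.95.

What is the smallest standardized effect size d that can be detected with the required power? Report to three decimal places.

d ≈ 0.358

Required noncentrality: δ = z_{0.01} + z_{0.05} = 2.326 + 1.645 = 3.971.
δ = d·√n ⇒ d = δ/√n = 3.971/√123 = 0.3581.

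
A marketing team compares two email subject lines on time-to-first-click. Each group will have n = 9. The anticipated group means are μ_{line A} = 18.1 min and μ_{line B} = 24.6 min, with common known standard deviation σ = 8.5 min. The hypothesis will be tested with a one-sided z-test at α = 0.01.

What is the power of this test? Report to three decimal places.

Standardized effect: d = |μ_{line A} − μ_{line B}| / σ = |18.1 − 24.6| / 8.5 = 0.7647
Noncentrality parameter: δ = d·√(n/2) = 0.7647 × √(9/2) = 1.6222
One-sided α = 0.01 → critical value z_{0.01} = 2.326.
Power = Φ(δ − 2.326) = Φ(-0.704) = 0.2407.

Power ≈ 0.241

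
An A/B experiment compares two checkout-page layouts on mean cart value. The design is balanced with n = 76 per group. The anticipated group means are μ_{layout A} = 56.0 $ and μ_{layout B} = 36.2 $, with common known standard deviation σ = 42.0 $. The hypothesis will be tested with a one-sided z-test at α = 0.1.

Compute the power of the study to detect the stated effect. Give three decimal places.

Power ≈ 0.948

Standardized effect: d = |μ_{layout A} − μ_{layout B}| / σ = |56.0 − 36.2| / 42.0 = 0.4714
Noncentrality parameter: δ = d·√(n/2) = 0.4714 × √(76/2) = 2.9061
Critical value for a one-sided test at α = 0.1: z_α = 1.282.
Power = Φ(δ − 1.282) = Φ(1.625) = 0.9479.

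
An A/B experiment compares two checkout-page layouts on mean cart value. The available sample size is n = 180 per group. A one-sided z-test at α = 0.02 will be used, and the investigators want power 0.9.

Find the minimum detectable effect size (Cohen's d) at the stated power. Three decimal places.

Need Φ(δ − 2.054) = 0.9, so δ = 2.054 + 1.282 = 3.335.
δ = d·√(n/2) ⇒ d = δ/√(n/2) = 3.335/√(180/2) = 0.3516.

d ≈ 0.352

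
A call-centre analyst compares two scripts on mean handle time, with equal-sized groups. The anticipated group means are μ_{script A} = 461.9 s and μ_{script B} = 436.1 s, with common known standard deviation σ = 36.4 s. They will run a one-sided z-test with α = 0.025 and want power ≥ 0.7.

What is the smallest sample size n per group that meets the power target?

Standardized effect: d = |μ_{script A} − μ_{script B}| / σ = |461.9 − 436.1| / 36.4 = 0.7088
For power 0.7 need Φ(δ − z_{0.025}) = 0.7, so δ = z_{0.025} + z_{0.30} = 1.960 + 0.524 = 2.484.
δ = d·√(n/2) ⇒ n = 2(δ/d)² = 2 × (2.484 / 0.7088)² = 24.57.
Round up to the next whole unit.

n = 25 per group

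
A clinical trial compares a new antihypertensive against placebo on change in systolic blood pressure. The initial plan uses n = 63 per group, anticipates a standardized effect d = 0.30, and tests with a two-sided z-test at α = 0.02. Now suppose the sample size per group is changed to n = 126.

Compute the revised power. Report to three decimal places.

With n = 126 per group: δ = d·√(n/2) = 0.30 × √(126/2) = 2.3812. Critical value z_{0.01} = 2.326.
Revised power = Φ(δ − 2.326) + Φ(−δ − 2.326) = Φ(0.055) + Φ(-4.708) = 0.5219 + 0.0000 = 0.5219.

Power ≈ 0.522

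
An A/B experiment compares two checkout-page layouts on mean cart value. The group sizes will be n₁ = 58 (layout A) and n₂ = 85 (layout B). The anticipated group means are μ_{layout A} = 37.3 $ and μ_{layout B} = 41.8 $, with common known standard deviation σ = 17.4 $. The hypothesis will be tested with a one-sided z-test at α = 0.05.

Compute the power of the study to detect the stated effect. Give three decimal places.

Power ≈ 0.450

Standardized effect: d = |μ_{layout A} − μ_{layout B}| / σ = |37.3 − 41.8| / 17.4 = 0.2586
Noncentrality parameter: δ = d / √(1/n₁ + 1/n₂) = 0.2586 / √(1/58 + 1/85) = 1.5185
Critical value for a one-sided test at α = 0.05: z_α = 1.645.
Power = P(Z > 1.645 − δ) = Φ(-0.126) = 0.4497.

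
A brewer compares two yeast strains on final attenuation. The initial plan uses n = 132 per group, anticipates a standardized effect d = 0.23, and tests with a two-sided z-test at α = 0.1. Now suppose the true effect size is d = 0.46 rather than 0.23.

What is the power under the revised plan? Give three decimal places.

Power ≈ 0.982

With d = 0.46: δ = d·√(n/2) = 0.46 × √(132/2) = 3.7371. Critical value z_{0.05} = 1.645.
Revised power = Φ(δ − 1.645) + Φ(−δ − 1.645) = Φ(2.092) + Φ(-5.382) = 0.9818 + 0.0000 = 0.9818.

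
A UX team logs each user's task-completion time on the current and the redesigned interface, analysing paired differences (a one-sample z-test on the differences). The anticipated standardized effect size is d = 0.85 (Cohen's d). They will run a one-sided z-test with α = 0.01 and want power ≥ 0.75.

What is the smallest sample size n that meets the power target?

For power 0.75 need Φ(δ − z_{0.01}) = 0.75, so δ = z_{0.01} + z_{0.25} = 2.326 + 0.674 = 3.001.
δ = d·√n ⇒ n = (δ/d)² = (3.001 / 0.85)² = 12.46.
Rounding up, n = 13.

n = 13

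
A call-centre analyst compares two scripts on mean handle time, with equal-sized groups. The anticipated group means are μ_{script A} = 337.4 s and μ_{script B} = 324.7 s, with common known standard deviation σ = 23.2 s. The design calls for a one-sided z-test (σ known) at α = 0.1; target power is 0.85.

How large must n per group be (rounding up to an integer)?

n = 36 per group

Standardized effect: d = |μ_{script A} − μ_{script B}| / σ = |337.4 − 324.7| / 23.2 = 0.5474
Set Φ(δ − 1.282) = 0.85; then δ − 1.282 = Φ⁻¹(0.85) = 1.036, giving δ = 2.318.
δ = d·√(n/2) ⇒ n = 2(δ/d)² = 2 × (2.318 / 0.5474)² = 35.86.
Rounding up, n = 36 per group.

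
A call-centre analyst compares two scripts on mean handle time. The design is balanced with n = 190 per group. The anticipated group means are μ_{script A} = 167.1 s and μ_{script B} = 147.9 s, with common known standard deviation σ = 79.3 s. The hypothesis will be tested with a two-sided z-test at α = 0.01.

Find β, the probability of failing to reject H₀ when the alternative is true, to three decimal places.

Standardized effect: d = |μ_{script A} − μ_{script B}| / σ = |167.1 − 147.9| / 79.3 = 0.2421
Noncentrality parameter: λ = d·√(n/2) = 0.2421 × √(190/2) = 2.3599
Critical value for a two-sided test at α = 0.01: z_{α/2} = 2.576.
Power = Φ(λ − 2.576) + Φ(−λ − 2.576) = Φ(-0.216) + Φ(-4.936) = 0.4145 + 0.0000 = 0.4145.
Type II error: β = 1 − power = 1 − 0.4145 = 0.5855.

β ≈ 0.585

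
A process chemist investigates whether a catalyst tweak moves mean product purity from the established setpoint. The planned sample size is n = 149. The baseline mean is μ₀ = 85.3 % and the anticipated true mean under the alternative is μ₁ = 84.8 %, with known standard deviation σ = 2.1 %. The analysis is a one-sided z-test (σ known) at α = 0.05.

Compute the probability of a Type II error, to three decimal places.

Standardized effect: d = |μ₁ − μ₀| / σ = |84.8 − 85.3| / 2.1 = 0.2381
Noncentrality parameter: λ = d·√n = 0.2381 × √149 = 2.9063
Critical value for a one-sided test at α = 0.05: z_α = 1.645.
Power = P(Z > 1.645 − λ) = Φ(1.261) = 0.8964.
Type II error: β = 1 − power = 1 − 0.8964 = 0.1036.

β ≈ 0.104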